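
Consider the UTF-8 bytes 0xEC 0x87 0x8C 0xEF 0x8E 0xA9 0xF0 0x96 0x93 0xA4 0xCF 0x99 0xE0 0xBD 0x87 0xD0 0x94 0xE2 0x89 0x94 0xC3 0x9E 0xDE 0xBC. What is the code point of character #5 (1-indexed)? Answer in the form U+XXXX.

U+0F47

Offset 0: leading byte 0xEC = 11101100 → 3-byte char #1 = EC 87 8C.
Offset 3: leading byte 0xEF = 11101111 → 3-byte char #2 = EF 8E A9.
Offset 6: leading byte 0xF0 = 11110000 → 4-byte char #3 = F0 96 93 A4.
Offset 10: leading byte 0xCF = 11001111 → 2-byte char #4 = CF 99.
Offset 12: leading byte 0xE0 = 11100000 → 3-byte char #5 = E0 BD 87.
Leading byte 0xE0 = 11100000 matches 1110xxxx → 3-byte sequence.
Byte 1: 0xE0 = 11100000, payload 0000 (4 bits).
Byte 2: 0xBD = 10111101 (10xxxxxx ✓), payload 111101.
Byte 3: 0x87 = 10000111 (10xxxxxx ✓), payload 000111.
Concatenate: 0000111101000111 = 0xF47 (16 bits → U+0F47).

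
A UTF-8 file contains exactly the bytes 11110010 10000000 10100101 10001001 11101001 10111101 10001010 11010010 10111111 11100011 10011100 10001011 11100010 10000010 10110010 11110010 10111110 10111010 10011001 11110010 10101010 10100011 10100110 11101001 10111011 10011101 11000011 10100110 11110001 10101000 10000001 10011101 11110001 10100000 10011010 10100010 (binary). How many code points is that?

11

Byte at offset 0: 0xF2 = 11110010 → 4-byte char (#1). Advance 4.
Byte at offset 4: 0xE9 = 11101001 → 3-byte char (#2). Advance 3.
Byte at offset 7: 0xD2 = 11010010 → 2-byte char (#3). Advance 2.
Byte at offset 9: 0xE3 = 11100011 → 3-byte char (#4). Advance 3.
Byte at offset 12: 0xE2 = 11100010 → 3-byte char (#5). Advance 3.
Byte at offset 15: 0xF2 = 11110010 → 4-byte char (#6). Advance 4.
Byte at offset 19: 0xF2 = 11110010 → 4-byte char (#7). Advance 4.
Byte at offset 23: 0xE9 = 11101001 → 3-byte char (#8). Advance 3.
Byte at offset 26: 0xC3 = 11000011 → 2-byte char (#9). Advance 2.
Byte at offset 28: 0xF1 = 11110001 → 4-byte char (#10). Advance 4.
Byte at offset 32: 0xF1 = 11110001 → 4-byte char (#11). Advance 4.
Reached end at offset 36 after 11 code points.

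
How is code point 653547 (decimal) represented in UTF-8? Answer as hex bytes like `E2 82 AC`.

U+9F8EB = 0x9F8EB = 653547 decimal. In range U+10000–U+10FFFF → 4-byte form: 11110xxx 10xxxxxx 10xxxxxx 10xxxxxx.
Binary (21 bits): 010011111100011101011.
Split 3+6+6+6: 010 | 011111 | 100011 | 101011.
Byte 1: 11110010 = 0xF2.
Byte 2: 10011111 = 0x9F.
Byte 3: 10100011 = 0xA3.
Byte 4: 10101011 = 0xAB.

F2 9F A3 AB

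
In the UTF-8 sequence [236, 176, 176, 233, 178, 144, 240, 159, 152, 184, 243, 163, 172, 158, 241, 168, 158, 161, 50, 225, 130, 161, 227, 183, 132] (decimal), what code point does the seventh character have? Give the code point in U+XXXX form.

U+10A1

Offset 0: leading byte 0xEC = 11101100 → 3-byte char #1 = EC B0 B0.
Offset 3: leading byte 0xE9 = 11101001 → 3-byte char #2 = E9 B2 90.
Offset 6: leading byte 0xF0 = 11110000 → 4-byte char #3 = F0 9F 98 B8.
Offset 10: leading byte 0xF3 = 11110011 → 4-byte char #4 = F3 A3 AC 9E.
Offset 14: leading byte 0xF1 = 11110001 → 4-byte char #5 = F1 A8 9E A1.
Offset 18: leading byte 0x32 = 00110010 → 1-byte char #6 = 32.
Offset 19: leading byte 0xE1 = 11100001 → 3-byte char #7 = E1 82 A1.
Leading byte 0xE1 = 11100001 matches 1110xxxx → 3-byte sequence.
Byte 1: 0xE1 = 11100001, payload 0001 (4 bits).
Byte 2: 0x82 = 10000010 (10xxxxxx ✓), payload 000010.
Byte 3: 0xA1 = 10100001 (10xxxxxx ✓), payload 100001.
Concatenate: 0001000010100001 = 0x10A1 (16 bits → U+10A1).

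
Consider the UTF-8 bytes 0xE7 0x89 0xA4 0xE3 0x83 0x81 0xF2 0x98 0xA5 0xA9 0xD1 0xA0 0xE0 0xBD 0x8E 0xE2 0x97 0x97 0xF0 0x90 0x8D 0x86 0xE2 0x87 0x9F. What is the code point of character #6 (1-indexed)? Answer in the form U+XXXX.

Offset 0: leading byte 0xE7 = 11100111 → 3-byte char #1 = E7 89 A4.
Offset 3: leading byte 0xE3 = 11100011 → 3-byte char #2 = E3 83 81.
Offset 6: leading byte 0xF2 = 11110010 → 4-byte char #3 = F2 98 A5 A9.
Offset 10: leading byte 0xD1 = 11010001 → 2-byte char #4 = D1 A0.
Offset 12: leading byte 0xE0 = 11100000 → 3-byte char #5 = E0 BD 8E.
Offset 15: leading byte 0xE2 = 11100010 → 3-byte char #6 = E2 97 97.
Leading byte 0xE2 = 11100010 matches 1110xxxx → 3-byte sequence.
Byte 1: 0xE2 = 11100010, payload 0010 (4 bits).
Byte 2: 0x97 = 10010111 (10xxxxxx ✓), payload 010111.
Byte 3: 0x97 = 10010111 (10xxxxxx ✓), payload 010111.
Concatenate: 0010010111010111 = 0x25D7 (16 bits → U+25D7).

U+25D7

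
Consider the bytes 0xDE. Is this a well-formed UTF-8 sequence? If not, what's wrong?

Leading byte 0xDE = 11011110 → 2-byte form, but only 1 byte is present.

invalid (sequence truncated)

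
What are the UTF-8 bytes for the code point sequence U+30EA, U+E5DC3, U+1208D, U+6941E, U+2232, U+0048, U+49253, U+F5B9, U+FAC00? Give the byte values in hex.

U+30EA: 3-byte form → E3 83 AA.
U+E5DC3: 4-byte form → F3 A5 B7 83.
U+1208D: 4-byte form → F0 92 82 8D.
U+6941E: 4-byte form → F1 A9 90 9E.
U+2232: 3-byte form → E2 88 B2.
U+0048: 1-byte form → 48.
U+49253: 4-byte form → F1 89 89 93.
U+F5B9: 3-byte form → EF 96 B9.
U+FAC00: 4-byte form → F3 BA B0 80.
Concatenated (30 bytes): E3 83 AA F3 A5 B7 83 F0 92 82 8D F1 A9 90 9E E2 88 B2 48 F1 89 89 93 EF 96 B9 F3 BA B0 80.

E3 83 AA F3 A5 B7 83 F0 92 82 8D F1 A9 90 9E E2 88 B2 48 F1 89 89 93 EF 96 B9 F3 BA B0 80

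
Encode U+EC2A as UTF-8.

U+EC2A = 0xEC2A = 60458 decimal. In range U+0800–U+FFFF → 3-byte form: 1110xxxx 10xxxxxx 10xxxxxx.
Binary (16 bits): 1110110000101010.
Split 4+6+6: 1110 | 110000 | 101010.
Byte 1: 11101110 = 0xEE.
Byte 2: 10110000 = 0xB0.
Byte 3: 10101010 = 0xAA.

EE B0 AA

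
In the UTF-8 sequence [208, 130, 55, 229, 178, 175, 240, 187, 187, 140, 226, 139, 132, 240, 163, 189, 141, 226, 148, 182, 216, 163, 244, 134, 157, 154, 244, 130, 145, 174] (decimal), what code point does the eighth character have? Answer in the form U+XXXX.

Offset 0: leading byte 0xD0 = 11010000 → 2-byte char #1 = D0 82.
Offset 2: leading byte 0x37 = 00110111 → 1-byte char #2 = 37.
Offset 3: leading byte 0xE5 = 11100101 → 3-byte char #3 = E5 B2 AF.
Offset 6: leading byte 0xF0 = 11110000 → 4-byte char #4 = F0 BB BB 8C.
Offset 10: leading byte 0xE2 = 11100010 → 3-byte char #5 = E2 8B 84.
Offset 13: leading byte 0xF0 = 11110000 → 4-byte char #6 = F0 A3 BD 8D.
Offset 17: leading byte 0xE2 = 11100010 → 3-byte char #7 = E2 94 B6.
Offset 20: leading byte 0xD8 = 11011000 → 2-byte char #8 = D8 A3.
Leading byte 0xD8 = 11011000 matches 110xxxxx → 2-byte sequence.
Byte 1: 0xD8 = 11011000, payload 11000 (5 bits).
Byte 2: 0xA3 = 10100011 (10xxxxxx ✓), payload 100011.
Concatenate: 11000100011 = 0x623 (11 bits → U+0623).

U+0623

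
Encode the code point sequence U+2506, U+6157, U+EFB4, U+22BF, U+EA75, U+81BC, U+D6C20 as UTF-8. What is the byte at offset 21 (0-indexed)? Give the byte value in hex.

U+2506 → 3-byte form E2 94 86 at offsets 0–2.
U+6157 → 3-byte form E6 85 97 at offsets 3–5.
U+EFB4 → 3-byte form EE BE B4 at offsets 6–8.
U+22BF → 3-byte form E2 8A BF at offsets 9–11.
U+EA75 → 3-byte form EE A9 B5 at offsets 12–14.
U+81BC → 3-byte form E8 86 BC at offsets 15–17.
U+D6C20 → 4-byte form F3 96 B0 A0 at offsets 18–21.
Offset 21 falls in char 7's range; it's byte 4 of F3 96 B0 A0 = 0xA0.

0xA0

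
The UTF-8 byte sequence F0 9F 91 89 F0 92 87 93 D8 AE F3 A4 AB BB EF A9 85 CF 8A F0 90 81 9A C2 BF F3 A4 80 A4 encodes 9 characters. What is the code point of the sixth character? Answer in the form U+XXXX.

U+03CA

Offset 0: leading byte 0xF0 = 11110000 → 4-byte char #1 = F0 9F 91 89.
Offset 4: leading byte 0xF0 = 11110000 → 4-byte char #2 = F0 92 87 93.
Offset 8: leading byte 0xD8 = 11011000 → 2-byte char #3 = D8 AE.
Offset 10: leading byte 0xF3 = 11110011 → 4-byte char #4 = F3 A4 AB BB.
Offset 14: leading byte 0xEF = 11101111 → 3-byte char #5 = EF A9 85.
Offset 17: leading byte 0xCF = 11001111 → 2-byte char #6 = CF 8A.
Leading byte 0xCF = 11001111 matches 110xxxxx → 2-byte sequence.
Byte 1: 0xCF = 11001111, payload 01111 (5 bits).
Byte 2: 0x8A = 10001010 (10xxxxxx ✓), payload 001010.
Concatenate: 01111001010 = 0x3CA (11 bits → U+03CA).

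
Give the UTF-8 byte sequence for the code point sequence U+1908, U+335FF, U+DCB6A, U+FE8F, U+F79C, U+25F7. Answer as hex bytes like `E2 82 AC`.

U+1908: 3-byte form → E1 A4 88.
U+335FF: 4-byte form → F0 B3 97 BF.
U+DCB6A: 4-byte form → F3 9C AD AA.
U+FE8F: 3-byte form → EF BA 8F.
U+F79C: 3-byte form → EF 9E 9C.
U+25F7: 3-byte form → E2 97 B7.
Concatenated (20 bytes): E1 A4 88 F0 B3 97 BF F3 9C AD AA EF BA 8F EF 9E 9C E2 97 B7.

E1 A4 88 F0 B3 97 BF F3 9C AD AA EF BA 8F EF 9E 9C E2 97 B7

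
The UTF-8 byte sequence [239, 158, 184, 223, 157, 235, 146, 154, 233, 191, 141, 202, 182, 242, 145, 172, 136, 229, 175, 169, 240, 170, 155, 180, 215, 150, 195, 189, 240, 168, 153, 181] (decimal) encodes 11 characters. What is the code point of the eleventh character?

U+28675

Offset 0: leading byte 0xEF = 11101111 → 3-byte char #1 = EF 9E B8.
Offset 3: leading byte 0xDF = 11011111 → 2-byte char #2 = DF 9D.
Offset 5: leading byte 0xEB = 11101011 → 3-byte char #3 = EB 92 9A.
Offset 8: leading byte 0xE9 = 11101001 → 3-byte char #4 = E9 BF 8D.
Offset 11: leading byte 0xCA = 11001010 → 2-byte char #5 = CA B6.
Offset 13: leading byte 0xF2 = 11110010 → 4-byte char #6 = F2 91 AC 88.
Offset 17: leading byte 0xE5 = 11100101 → 3-byte char #7 = E5 AF A9.
Offset 20: leading byte 0xF0 = 11110000 → 4-byte char #8 = F0 AA 9B B4.
Offset 24: leading byte 0xD7 = 11010111 → 2-byte char #9 = D7 96.
Offset 26: leading byte 0xC3 = 11000011 → 2-byte char #10 = C3 BD.
Offset 28: leading byte 0xF0 = 11110000 → 4-byte char #11 = F0 A8 99 B5.
Leading byte 0xF0 = 11110000 matches 11110xxx → 4-byte sequence.
Byte 1: 0xF0 = 11110000, payload 000 (3 bits).
Byte 2: 0xA8 = 10101000 (10xxxxxx ✓), payload 101000.
Byte 3: 0x99 = 10011001 (10xxxxxx ✓), payload 011001.
Byte 4: 0xB5 = 10110101 (10xxxxxx ✓), payload 110101.
Concatenate: 000101000011001110101 = 0x28675 (21 bits → U+28675).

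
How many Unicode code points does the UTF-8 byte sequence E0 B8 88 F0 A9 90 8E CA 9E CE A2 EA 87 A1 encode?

Byte at offset 0: 0xE0 = 11100000 → 3-byte char (#1). Advance 3.
Byte at offset 3: 0xF0 = 11110000 → 4-byte char (#2). Advance 4.
Byte at offset 7: 0xCA = 11001010 → 2-byte char (#3). Advance 2.
Byte at offset 9: 0xCE = 11001110 → 2-byte char (#4). Advance 2.
Byte at offset 11: 0xEA = 11101010 → 3-byte char (#5). Advance 3.
Reached end at offset 14 after 5 code points.

5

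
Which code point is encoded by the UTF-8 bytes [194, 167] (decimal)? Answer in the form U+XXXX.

U+00A7

Leading byte 0xC2 = 11000010 matches 110xxxxx → 2-byte sequence.
Byte 1: 0xC2 = 11000010, payload 00010 (5 bits).
Byte 2: 0xA7 = 10100111 (10xxxxxx ✓), payload 100111.
Concatenate: 00010100111 = 0xA7 (11 bits → U+00A7).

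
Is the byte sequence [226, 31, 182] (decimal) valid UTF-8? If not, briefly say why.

Leading byte 0xE2 = 11100010 → 3-byte form.
Byte 2 is 0x1F = 00011111, which is not 10xxxxxx — expected a continuation byte.

invalid (non-continuation byte where continuation expected)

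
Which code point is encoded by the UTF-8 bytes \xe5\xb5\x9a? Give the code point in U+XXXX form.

U+5D5A

Leading byte 0xE5 = 11100101 matches 1110xxxx → 3-byte sequence.
Byte 1: 0xE5 = 11100101, payload 0101 (4 bits).
Byte 2: 0xB5 = 10110101 (10xxxxxx ✓), payload 110101.
Byte 3: 0x9A = 10011010 (10xxxxxx ✓), payload 011010.
Concatenate: 0101110101011010 = 0x5D5A (16 bits → U+5D5A).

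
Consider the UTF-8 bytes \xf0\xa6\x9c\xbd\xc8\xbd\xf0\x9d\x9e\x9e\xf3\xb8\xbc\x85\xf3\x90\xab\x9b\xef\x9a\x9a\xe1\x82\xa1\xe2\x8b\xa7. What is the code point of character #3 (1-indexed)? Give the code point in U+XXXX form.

U+1D79E

Offset 0: leading byte 0xF0 = 11110000 → 4-byte char #1 = F0 A6 9C BD.
Offset 4: leading byte 0xC8 = 11001000 → 2-byte char #2 = C8 BD.
Offset 6: leading byte 0xF0 = 11110000 → 4-byte char #3 = F0 9D 9E 9E.
Leading byte 0xF0 = 11110000 matches 11110xxx → 4-byte sequence.
Byte 1: 0xF0 = 11110000, payload 000 (3 bits).
Byte 2: 0x9D = 10011101 (10xxxxxx ✓), payload 011101.
Byte 3: 0x9E = 10011110 (10xxxxxx ✓), payload 011110.
Byte 4: 0x9E = 10011110 (10xxxxxx ✓), payload 011110.
Concatenate: 000011101011110011110 = 0x1D79E (21 bits → U+1D79E).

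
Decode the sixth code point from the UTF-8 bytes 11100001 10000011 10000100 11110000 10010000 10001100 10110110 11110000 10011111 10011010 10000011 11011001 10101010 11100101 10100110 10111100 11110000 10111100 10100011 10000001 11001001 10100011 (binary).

U+3C8C1

Offset 0: leading byte 0xE1 = 11100001 → 3-byte char #1 = E1 83 84.
Offset 3: leading byte 0xF0 = 11110000 → 4-byte char #2 = F0 90 8C B6.
Offset 7: leading byte 0xF0 = 11110000 → 4-byte char #3 = F0 9F 9A 83.
Offset 11: leading byte 0xD9 = 11011001 → 2-byte char #4 = D9 AA.
Offset 13: leading byte 0xE5 = 11100101 → 3-byte char #5 = E5 A6 BC.
Offset 16: leading byte 0xF0 = 11110000 → 4-byte char #6 = F0 BC A3 81.
Leading byte 0xF0 = 11110000 matches 11110xxx → 4-byte sequence.
Byte 1: 0xF0 = 11110000, payload 000 (3 bits).
Byte 2: 0xBC = 10111100 (10xxxxxx ✓), payload 111100.
Byte 3: 0xA3 = 10100011 (10xxxxxx ✓), payload 100011.
Byte 4: 0x81 = 10000001 (10xxxxxx ✓), payload 000001.
Concatenate: 000111100100011000001 = 0x3C8C1 (21 bits → U+3C8C1).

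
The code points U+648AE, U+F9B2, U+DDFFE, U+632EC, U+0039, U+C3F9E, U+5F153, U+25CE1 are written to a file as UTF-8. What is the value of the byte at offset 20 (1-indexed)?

0x9E

1-indexed offset 20 is 0-indexed offset 19.
U+648AE → 4-byte form F1 A4 A2 AE at offsets 0–3.
U+F9B2 → 3-byte form EF A6 B2 at offsets 4–6.
U+DDFFE → 4-byte form F3 9D BF BE at offsets 7–10.
U+632EC → 4-byte form F1 A3 8B AC at offsets 11–14.
U+0039 → 1-byte form 39 at offsets 15–15.
U+C3F9E → 4-byte form F3 83 BE 9E at offsets 16–19.
Offset 19 falls in char 6's range; it's byte 4 of F3 83 BE 9E = 0x9E.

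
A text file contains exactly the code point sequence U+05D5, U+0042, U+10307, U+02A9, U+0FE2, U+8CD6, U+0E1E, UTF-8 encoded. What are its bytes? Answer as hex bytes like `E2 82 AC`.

U+05D5: 2-byte form → D7 95.
U+0042: 1-byte form → 42.
U+10307: 4-byte form → F0 90 8C 87.
U+02A9: 2-byte form → CA A9.
U+0FE2: 3-byte form → E0 BF A2.
U+8CD6: 3-byte form → E8 B3 96.
U+0E1E: 3-byte form → E0 B8 9E.
Concatenated (18 bytes): D7 95 42 F0 90 8C 87 CA A9 E0 BF A2 E8 B3 96 E0 B8 9E.

D7 95 42 F0 90 8C 87 CA A9 E0 BF A2 E8 B3 96 E0 B8 9E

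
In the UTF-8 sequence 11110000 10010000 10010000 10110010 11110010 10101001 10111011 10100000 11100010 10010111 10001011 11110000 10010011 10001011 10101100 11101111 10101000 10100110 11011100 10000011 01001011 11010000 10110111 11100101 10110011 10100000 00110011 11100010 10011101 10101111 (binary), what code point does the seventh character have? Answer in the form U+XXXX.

Offset 0: leading byte 0xF0 = 11110000 → 4-byte char #1 = F0 90 90 B2.
Offset 4: leading byte 0xF2 = 11110010 → 4-byte char #2 = F2 A9 BB A0.
Offset 8: leading byte 0xE2 = 11100010 → 3-byte char #3 = E2 97 8B.
Offset 11: leading byte 0xF0 = 11110000 → 4-byte char #4 = F0 93 8B AC.
Offset 15: leading byte 0xEF = 11101111 → 3-byte char #5 = EF A8 A6.
Offset 18: leading byte 0xDC = 11011100 → 2-byte char #6 = DC 83.
Offset 20: leading byte 0x4B = 01001011 → 1-byte char #7 = 4B.
Leading byte 0x4B = 01001011 matches 0xxxxxxx → 1-byte sequence.
Byte 1: 0x4B = 01001011, payload 1001011 (7 bits).
Concatenate: 1001011 = 0x4B (7 bits → U+004B).

U+004B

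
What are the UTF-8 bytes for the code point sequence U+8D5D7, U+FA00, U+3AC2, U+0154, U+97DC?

F2 8D 97 97 EF A8 80 E3 AB 82 C5 94 E9 9F 9C

U+8D5D7: 4-byte form → F2 8D 97 97.
U+FA00: 3-byte form → EF A8 80.
U+3AC2: 3-byte form → E3 AB 82.
U+0154: 2-byte form → C5 94.
U+97DC: 3-byte form → E9 9F 9C.
Concatenated (15 bytes): F2 8D 97 97 EF A8 80 E3 AB 82 C5 94 E9 9F 9C.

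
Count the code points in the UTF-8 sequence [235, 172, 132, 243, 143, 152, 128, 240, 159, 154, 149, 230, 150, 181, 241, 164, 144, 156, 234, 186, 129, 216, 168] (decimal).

7

Byte at offset 0: 0xEB = 11101011 → 3-byte char (#1). Advance 3.
Byte at offset 3: 0xF3 = 11110011 → 4-byte char (#2). Advance 4.
Byte at offset 7: 0xF0 = 11110000 → 4-byte char (#3). Advance 4.
Byte at offset 11: 0xE6 = 11100110 → 3-byte char (#4). Advance 3.
Byte at offset 14: 0xF1 = 11110001 → 4-byte char (#5). Advance 4.
Byte at offset 18: 0xEA = 11101010 → 3-byte char (#6). Advance 3.
Byte at offset 21: 0xD8 = 11011000 → 2-byte char (#7). Advance 2.
Reached end at offset 23 after 7 code points.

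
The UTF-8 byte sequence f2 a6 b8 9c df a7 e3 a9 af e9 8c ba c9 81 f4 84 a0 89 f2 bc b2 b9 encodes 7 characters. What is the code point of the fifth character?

Offset 0: leading byte 0xF2 = 11110010 → 4-byte char #1 = F2 A6 B8 9C.
Offset 4: leading byte 0xDF = 11011111 → 2-byte char #2 = DF A7.
Offset 6: leading byte 0xE3 = 11100011 → 3-byte char #3 = E3 A9 AF.
Offset 9: leading byte 0xE9 = 11101001 → 3-byte char #4 = E9 8C BA.
Offset 12: leading byte 0xC9 = 11001001 → 2-byte char #5 = C9 81.
Leading byte 0xC9 = 11001001 matches 110xxxxx → 2-byte sequence.
Byte 1: 0xC9 = 11001001, payload 01001 (5 bits).
Byte 2: 0x81 = 10000001 (10xxxxxx ✓), payload 000001.
Concatenate: 01001000001 = 0x241 (11 bits → U+0241).

U+0241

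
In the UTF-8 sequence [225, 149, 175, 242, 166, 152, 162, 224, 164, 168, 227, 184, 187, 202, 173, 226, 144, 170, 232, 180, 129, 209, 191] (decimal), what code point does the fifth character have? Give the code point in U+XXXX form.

Offset 0: leading byte 0xE1 = 11100001 → 3-byte char #1 = E1 95 AF.
Offset 3: leading byte 0xF2 = 11110010 → 4-byte char #2 = F2 A6 98 A2.
Offset 7: leading byte 0xE0 = 11100000 → 3-byte char #3 = E0 A4 A8.
Offset 10: leading byte 0xE3 = 11100011 → 3-byte char #4 = E3 B8 BB.
Offset 13: leading byte 0xCA = 11001010 → 2-byte char #5 = CA AD.
Leading byte 0xCA = 11001010 matches 110xxxxx → 2-byte sequence.
Byte 1: 0xCA = 11001010, payload 01010 (5 bits).
Byte 2: 0xAD = 10101101 (10xxxxxx ✓), payload 101101.
Concatenate: 01010101101 = 0x2AD (11 bits → U+02AD).

U+02AD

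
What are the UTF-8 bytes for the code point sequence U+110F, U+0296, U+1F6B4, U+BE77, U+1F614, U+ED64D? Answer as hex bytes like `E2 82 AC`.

E1 84 8F CA 96 F0 9F 9A B4 EB B9 B7 F0 9F 98 94 F3 AD 99 8D

U+110F: 3-byte form → E1 84 8F.
U+0296: 2-byte form → CA 96.
U+1F6B4: 4-byte form → F0 9F 9A B4.
U+BE77: 3-byte form → EB B9 B7.
U+1F614: 4-byte form → F0 9F 98 94.
U+ED64D: 4-byte form → F3 AD 99 8D.
Concatenated (20 bytes): E1 84 8F CA 96 F0 9F 9A B4 EB B9 B7 F0 9F 98 94 F3 AD 99 8D.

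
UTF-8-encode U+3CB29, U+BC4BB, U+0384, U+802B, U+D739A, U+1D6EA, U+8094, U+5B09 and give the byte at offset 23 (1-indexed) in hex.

0x82

1-indexed offset 23 is 0-indexed offset 22.
U+3CB29 → 4-byte form F0 BC AC A9 at offsets 0–3.
U+BC4BB → 4-byte form F2 BC 92 BB at offsets 4–7.
U+0384 → 2-byte form CE 84 at offsets 8–9.
U+802B → 3-byte form E8 80 AB at offsets 10–12.
U+D739A → 4-byte form F3 97 8E 9A at offsets 13–16.
U+1D6EA → 4-byte form F0 9D 9B AA at offsets 17–20.
U+8094 → 3-byte form E8 82 94 at offsets 21–23.
Offset 22 falls in char 7's range; it's byte 2 of E8 82 94 = 0x82.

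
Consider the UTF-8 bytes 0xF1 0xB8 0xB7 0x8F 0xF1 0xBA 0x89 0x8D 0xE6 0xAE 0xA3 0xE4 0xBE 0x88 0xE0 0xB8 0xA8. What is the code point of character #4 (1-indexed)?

U+4F88

Offset 0: leading byte 0xF1 = 11110001 → 4-byte char #1 = F1 B8 B7 8F.
Offset 4: leading byte 0xF1 = 11110001 → 4-byte char #2 = F1 BA 89 8D.
Offset 8: leading byte 0xE6 = 11100110 → 3-byte char #3 = E6 AE A3.
Offset 11: leading byte 0xE4 = 11100100 → 3-byte char #4 = E4 BE 88.
Leading byte 0xE4 = 11100100 matches 1110xxxx → 3-byte sequence.
Byte 1: 0xE4 = 11100100, payload 0100 (4 bits).
Byte 2: 0xBE = 10111110 (10xxxxxx ✓), payload 111110.
Byte 3: 0x88 = 10001000 (10xxxxxx ✓), payload 001000.
Concatenate: 0100111110001000 = 0x4F88 (16 bits → U+4F88).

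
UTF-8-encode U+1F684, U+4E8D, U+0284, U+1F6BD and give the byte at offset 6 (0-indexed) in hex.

U+1F684 → 4-byte form F0 9F 9A 84 at offsets 0–3.
U+4E8D → 3-byte form E4 BA 8D at offsets 4–6.
Offset 6 falls in char 2's range; it's byte 3 of E4 BA 8D = 0x8D.

0x8D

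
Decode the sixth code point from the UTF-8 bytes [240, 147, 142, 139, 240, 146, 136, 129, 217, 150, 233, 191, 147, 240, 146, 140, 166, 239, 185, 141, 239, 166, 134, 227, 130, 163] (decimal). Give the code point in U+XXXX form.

Offset 0: leading byte 0xF0 = 11110000 → 4-byte char #1 = F0 93 8E 8B.
Offset 4: leading byte 0xF0 = 11110000 → 4-byte char #2 = F0 92 88 81.
Offset 8: leading byte 0xD9 = 11011001 → 2-byte char #3 = D9 96.
Offset 10: leading byte 0xE9 = 11101001 → 3-byte char #4 = E9 BF 93.
Offset 13: leading byte 0xF0 = 11110000 → 4-byte char #5 = F0 92 8C A6.
Offset 17: leading byte 0xEF = 11101111 → 3-byte char #6 = EF B9 8D.
Leading byte 0xEF = 11101111 matches 1110xxxx → 3-byte sequence.
Byte 1: 0xEF = 11101111, payload 1111 (4 bits).
Byte 2: 0xB9 = 10111001 (10xxxxxx ✓), payload 111001.
Byte 3: 0x8D = 10001101 (10xxxxxx ✓), payload 001101.
Concatenate: 1111111001001101 = 0xFE4D (16 bits → U+FE4D).

U+FE4D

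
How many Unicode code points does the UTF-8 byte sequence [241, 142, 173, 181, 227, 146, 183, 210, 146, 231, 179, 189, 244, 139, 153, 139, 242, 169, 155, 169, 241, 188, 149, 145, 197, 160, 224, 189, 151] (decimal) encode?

Byte at offset 0: 0xF1 = 11110001 → 4-byte char (#1). Advance 4.
Byte at offset 4: 0xE3 = 11100011 → 3-byte char (#2). Advance 3.
Byte at offset 7: 0xD2 = 11010010 → 2-byte char (#3). Advance 2.
Byte at offset 9: 0xE7 = 11100111 → 3-byte char (#4). Advance 3.
Byte at offset 12: 0xF4 = 11110100 → 4-byte char (#5). Advance 4.
Byte at offset 16: 0xF2 = 11110010 → 4-byte char (#6). Advance 4.
Byte at offset 20: 0xF1 = 11110001 → 4-byte char (#7). Advance 4.
Byte at offset 24: 0xC5 = 11000101 → 2-byte char (#8). Advance 2.
Byte at offset 26: 0xE0 = 11100000 → 3-byte char (#9). Advance 3.
Reached end at offset 29 after 9 code points.

9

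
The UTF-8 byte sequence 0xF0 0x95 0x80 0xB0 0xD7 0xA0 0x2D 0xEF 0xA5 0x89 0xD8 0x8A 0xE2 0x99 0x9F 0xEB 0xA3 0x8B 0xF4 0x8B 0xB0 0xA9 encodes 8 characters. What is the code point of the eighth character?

U+10BC29

Offset 0: leading byte 0xF0 = 11110000 → 4-byte char #1 = F0 95 80 B0.
Offset 4: leading byte 0xD7 = 11010111 → 2-byte char #2 = D7 A0.
Offset 6: leading byte 0x2D = 00101101 → 1-byte char #3 = 2D.
Offset 7: leading byte 0xEF = 11101111 → 3-byte char #4 = EF A5 89.
Offset 10: leading byte 0xD8 = 11011000 → 2-byte char #5 = D8 8A.
Offset 12: leading byte 0xE2 = 11100010 → 3-byte char #6 = E2 99 9F.
Offset 15: leading byte 0xEB = 11101011 → 3-byte char #7 = EB A3 8B.
Offset 18: leading byte 0xF4 = 11110100 → 4-byte char #8 = F4 8B B0 A9.
Leading byte 0xF4 = 11110100 matches 11110xxx → 4-byte sequence.
Byte 1: 0xF4 = 11110100, payload 100 (3 bits).
Byte 2: 0x8B = 10001011 (10xxxxxx ✓), payload 001011.
Byte 3: 0xB0 = 10110000 (10xxxxxx ✓), payload 110000.
Byte 4: 0xA9 = 10101001 (10xxxxxx ✓), payload 101001.
Concatenate: 100001011110000101001 = 0x10BC29 (21 bits → U+10BC29).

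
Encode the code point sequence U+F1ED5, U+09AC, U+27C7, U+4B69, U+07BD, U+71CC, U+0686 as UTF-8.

F3 B1 BB 95 E0 A6 AC E2 9F 87 E4 AD A9 DE BD E7 87 8C DA 86

U+F1ED5: 4-byte form → F3 B1 BB 95.
U+09AC: 3-byte form → E0 A6 AC.
U+27C7: 3-byte form → E2 9F 87.
U+4B69: 3-byte form → E4 AD A9.
U+07BD: 2-byte form → DE BD.
U+71CC: 3-byte form → E7 87 8C.
U+0686: 2-byte form → DA 86.
Concatenated (20 bytes): F3 B1 BB 95 E0 A6 AC E2 9F 87 E4 AD A9 DE BD E7 87 8C DA 86.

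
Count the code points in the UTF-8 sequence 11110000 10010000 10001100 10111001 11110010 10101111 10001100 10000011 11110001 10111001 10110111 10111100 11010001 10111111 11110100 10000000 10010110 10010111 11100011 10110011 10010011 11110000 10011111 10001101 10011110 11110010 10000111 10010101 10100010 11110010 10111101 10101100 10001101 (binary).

Byte at offset 0: 0xF0 = 11110000 → 4-byte char (#1). Advance 4.
Byte at offset 4: 0xF2 = 11110010 → 4-byte char (#2). Advance 4.
Byte at offset 8: 0xF1 = 11110001 → 4-byte char (#3). Advance 4.
Byte at offset 12: 0xD1 = 11010001 → 2-byte char (#4). Advance 2.
Byte at offset 14: 0xF4 = 11110100 → 4-byte char (#5). Advance 4.
Byte at offset 18: 0xE3 = 11100011 → 3-byte char (#6). Advance 3.
Byte at offset 21: 0xF0 = 11110000 → 4-byte char (#7). Advance 4.
Byte at offset 25: 0xF2 = 11110010 → 4-byte char (#8). Advance 4.
Byte at offset 29: 0xF2 = 11110010 → 4-byte char (#9). Advance 4.
Reached end at offset 33 after 9 code points.

9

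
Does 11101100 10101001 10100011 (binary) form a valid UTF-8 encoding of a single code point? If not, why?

Leading byte 0xEC = 11101100 → 3-byte form.
Continuation bytes 0xA9=10101001, 0xA3=10100011 all match 10xxxxxx.
Decoded value 0xCA63 is ≥ 0x800 (shortest form) and not a surrogate.

valid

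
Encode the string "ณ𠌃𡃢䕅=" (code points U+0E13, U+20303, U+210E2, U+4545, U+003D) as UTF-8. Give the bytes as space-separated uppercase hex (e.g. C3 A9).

E0 B8 93 F0 A0 8C 83 F0 A1 83 A2 E4 95 85 3D

U+0E13: 3-byte form → E0 B8 93.
U+20303: 4-byte form → F0 A0 8C 83.
U+210E2: 4-byte form → F0 A1 83 A2.
U+4545: 3-byte form → E4 95 85.
U+003D: 1-byte form → 3D.
Concatenated (15 bytes): E0 B8 93 F0 A0 8C 83 F0 A1 83 A2 E4 95 85 3D.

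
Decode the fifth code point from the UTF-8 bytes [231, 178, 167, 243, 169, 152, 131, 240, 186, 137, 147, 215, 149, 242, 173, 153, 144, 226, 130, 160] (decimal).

U+AD650

Offset 0: leading byte 0xE7 = 11100111 → 3-byte char #1 = E7 B2 A7.
Offset 3: leading byte 0xF3 = 11110011 → 4-byte char #2 = F3 A9 98 83.
Offset 7: leading byte 0xF0 = 11110000 → 4-byte char #3 = F0 BA 89 93.
Offset 11: leading byte 0xD7 = 11010111 → 2-byte char #4 = D7 95.
Offset 13: leading byte 0xF2 = 11110010 → 4-byte char #5 = F2 AD 99 90.
Leading byte 0xF2 = 11110010 matches 11110xxx → 4-byte sequence.
Byte 1: 0xF2 = 11110010, payload 010 (3 bits).
Byte 2: 0xAD = 10101101 (10xxxxxx ✓), payload 101101.
Byte 3: 0x99 = 10011001 (10xxxxxx ✓), payload 011001.
Byte 4: 0x90 = 10010000 (10xxxxxx ✓), payload 010000.
Concatenate: 010101101011001010000 = 0xAD650 (21 bits → U+AD650).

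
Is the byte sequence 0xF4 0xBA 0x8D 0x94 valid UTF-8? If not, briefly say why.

invalid (encodes a value above U+10FFFF)

Leading byte 0xF4 = 11110100 → 4-byte form.
Payload = 0x13A354, which exceeds U+10FFFF, the maximum Unicode code point. (Leading bytes F5–FF, or F4 followed by ≥ 0x90, are invalid.)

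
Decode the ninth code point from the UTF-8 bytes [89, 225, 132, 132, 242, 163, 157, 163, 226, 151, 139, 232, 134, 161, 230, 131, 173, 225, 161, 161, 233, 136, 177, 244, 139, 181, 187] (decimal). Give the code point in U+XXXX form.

U+10BD7B

Offset 0: leading byte 0x59 = 01011001 → 1-byte char #1 = 59.
Offset 1: leading byte 0xE1 = 11100001 → 3-byte char #2 = E1 84 84.
Offset 4: leading byte 0xF2 = 11110010 → 4-byte char #3 = F2 A3 9D A3.
Offset 8: leading byte 0xE2 = 11100010 → 3-byte char #4 = E2 97 8B.
Offset 11: leading byte 0xE8 = 11101000 → 3-byte char #5 = E8 86 A1.
Offset 14: leading byte 0xE6 = 11100110 → 3-byte char #6 = E6 83 AD.
Offset 17: leading byte 0xE1 = 11100001 → 3-byte char #7 = E1 A1 A1.
Offset 20: leading byte 0xE9 = 11101001 → 3-byte char #8 = E9 88 B1.
Offset 23: leading byte 0xF4 = 11110100 → 4-byte char #9 = F4 8B B5 BB.
Leading byte 0xF4 = 11110100 matches 11110xxx → 4-byte sequence.
Byte 1: 0xF4 = 11110100, payload 100 (3 bits).
Byte 2: 0x8B = 10001011 (10xxxxxx ✓), payload 001011.
Byte 3: 0xB5 = 10110101 (10xxxxxx ✓), payload 110101.
Byte 4: 0xBB = 10111011 (10xxxxxx ✓), payload 111011.
Concatenate: 100001011110101111011 = 0x10BD7B (21 bits → U+10BD7B).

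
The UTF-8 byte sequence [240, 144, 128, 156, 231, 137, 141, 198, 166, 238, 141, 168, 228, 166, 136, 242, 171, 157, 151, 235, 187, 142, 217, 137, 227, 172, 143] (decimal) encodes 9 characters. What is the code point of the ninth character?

U+3B0F

Offset 0: leading byte 0xF0 = 11110000 → 4-byte char #1 = F0 90 80 9C.
Offset 4: leading byte 0xE7 = 11100111 → 3-byte char #2 = E7 89 8D.
Offset 7: leading byte 0xC6 = 11000110 → 2-byte char #3 = C6 A6.
Offset 9: leading byte 0xEE = 11101110 → 3-byte char #4 = EE 8D A8.
Offset 12: leading byte 0xE4 = 11100100 → 3-byte char #5 = E4 A6 88.
Offset 15: leading byte 0xF2 = 11110010 → 4-byte char #6 = F2 AB 9D 97.
Offset 19: leading byte 0xEB = 11101011 → 3-byte char #7 = EB BB 8E.
Offset 22: leading byte 0xD9 = 11011001 → 2-byte char #8 = D9 89.
Offset 24: leading byte 0xE3 = 11100011 → 3-byte char #9 = E3 AC 8F.
Leading byte 0xE3 = 11100011 matches 1110xxxx → 3-byte sequence.
Byte 1: 0xE3 = 11100011, payload 0011 (4 bits).
Byte 2: 0xAC = 10101100 (10xxxxxx ✓), payload 101100.
Byte 3: 0x8F = 10001111 (10xxxxxx ✓), payload 001111.
Concatenate: 0011101100001111 = 0x3B0F (16 bits → U+3B0F).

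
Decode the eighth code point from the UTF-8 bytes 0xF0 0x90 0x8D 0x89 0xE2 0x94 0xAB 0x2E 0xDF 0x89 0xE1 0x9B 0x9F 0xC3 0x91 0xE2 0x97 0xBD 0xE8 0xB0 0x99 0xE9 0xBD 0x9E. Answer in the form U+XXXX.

U+8C19

Offset 0: leading byte 0xF0 = 11110000 → 4-byte char #1 = F0 90 8D 89.
Offset 4: leading byte 0xE2 = 11100010 → 3-byte char #2 = E2 94 AB.
Offset 7: leading byte 0x2E = 00101110 → 1-byte char #3 = 2E.
Offset 8: leading byte 0xDF = 11011111 → 2-byte char #4 = DF 89.
Offset 10: leading byte 0xE1 = 11100001 → 3-byte char #5 = E1 9B 9F.
Offset 13: leading byte 0xC3 = 11000011 → 2-byte char #6 = C3 91.
Offset 15: leading byte 0xE2 = 11100010 → 3-byte char #7 = E2 97 BD.
Offset 18: leading byte 0xE8 = 11101000 → 3-byte char #8 = E8 B0 99.
Leading byte 0xE8 = 11101000 matches 1110xxxx → 3-byte sequence.
Byte 1: 0xE8 = 11101000, payload 1000 (4 bits).
Byte 2: 0xB0 = 10110000 (10xxxxxx ✓), payload 110000.
Byte 3: 0x99 = 10011001 (10xxxxxx ✓), payload 011001.
Concatenate: 1000110000011001 = 0x8C19 (16 bits → U+8C19).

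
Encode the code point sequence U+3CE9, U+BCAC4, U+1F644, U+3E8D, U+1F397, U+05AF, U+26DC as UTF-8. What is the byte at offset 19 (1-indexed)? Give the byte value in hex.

0xD6

1-indexed offset 19 is 0-indexed offset 18.
U+3CE9 → 3-byte form E3 B3 A9 at offsets 0–2.
U+BCAC4 → 4-byte form F2 BC AB 84 at offsets 3–6.
U+1F644 → 4-byte form F0 9F 99 84 at offsets 7–10.
U+3E8D → 3-byte form E3 BA 8D at offsets 11–13.
U+1F397 → 4-byte form F0 9F 8E 97 at offsets 14–17.
U+05AF → 2-byte form D6 AF at offsets 18–19.
Offset 18 falls in char 6's range; it's byte 1 of D6 AF = 0xD6.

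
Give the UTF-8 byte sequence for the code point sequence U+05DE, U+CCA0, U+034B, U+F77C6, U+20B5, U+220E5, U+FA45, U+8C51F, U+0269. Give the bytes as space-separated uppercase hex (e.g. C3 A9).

U+05DE: 2-byte form → D7 9E.
U+CCA0: 3-byte form → EC B2 A0.
U+034B: 2-byte form → CD 8B.
U+F77C6: 4-byte form → F3 B7 9F 86.
U+20B5: 3-byte form → E2 82 B5.
U+220E5: 4-byte form → F0 A2 83 A5.
U+FA45: 3-byte form → EF A9 85.
U+8C51F: 4-byte form → F2 8C 94 9F.
U+0269: 2-byte form → C9 A9.
Concatenated (27 bytes): D7 9E EC B2 A0 CD 8B F3 B7 9F 86 E2 82 B5 F0 A2 83 A5 EF A9 85 F2 8C 94 9F C9 A9.

D7 9E EC B2 A0 CD 8B F3 B7 9F 86 E2 82 B5 F0 A2 83 A5 EF A9 85 F2 8C 94 9F C9 A9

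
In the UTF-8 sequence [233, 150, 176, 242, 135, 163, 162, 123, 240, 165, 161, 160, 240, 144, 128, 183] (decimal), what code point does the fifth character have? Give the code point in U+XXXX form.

U+10037

Offset 0: leading byte 0xE9 = 11101001 → 3-byte char #1 = E9 96 B0.
Offset 3: leading byte 0xF2 = 11110010 → 4-byte char #2 = F2 87 A3 A2.
Offset 7: leading byte 0x7B = 01111011 → 1-byte char #3 = 7B.
Offset 8: leading byte 0xF0 = 11110000 → 4-byte char #4 = F0 A5 A1 A0.
Offset 12: leading byte 0xF0 = 11110000 → 4-byte char #5 = F0 90 80 B7.
Leading byte 0xF0 = 11110000 matches 11110xxx → 4-byte sequence.
Byte 1: 0xF0 = 11110000, payload 000 (3 bits).
Byte 2: 0x90 = 10010000 (10xxxxxx ✓), payload 010000.
Byte 3: 0x80 = 10000000 (10xxxxxx ✓), payload 000000.
Byte 4: 0xB7 = 10110111 (10xxxxxx ✓), payload 110111.
Concatenate: 000010000000000110111 = 0x10037 (21 bits → U+10037).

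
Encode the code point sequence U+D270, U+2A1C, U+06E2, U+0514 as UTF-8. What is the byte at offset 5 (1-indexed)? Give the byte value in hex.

1-indexed offset 5 is 0-indexed offset 4.
U+D270 → 3-byte form ED 89 B0 at offsets 0–2.
U+2A1C → 3-byte form E2 A8 9C at offsets 3–5.
Offset 4 falls in char 2's range; it's byte 2 of E2 A8 9C = 0xA8.

0xA8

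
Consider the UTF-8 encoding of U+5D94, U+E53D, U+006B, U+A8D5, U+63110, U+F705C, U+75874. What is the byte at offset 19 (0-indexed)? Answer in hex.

U+5D94 → 3-byte form E5 B6 94 at offsets 0–2.
U+E53D → 3-byte form EE 94 BD at offsets 3–5.
U+006B → 1-byte form 6B at offsets 6–6.
U+A8D5 → 3-byte form EA A3 95 at offsets 7–9.
U+63110 → 4-byte form F1 A3 84 90 at offsets 10–13.
U+F705C → 4-byte form F3 B7 81 9C at offsets 14–17.
U+75874 → 4-byte form F1 B5 A1 B4 at offsets 18–21.
Offset 19 falls in char 7's range; it's byte 2 of F1 B5 A1 B4 = 0xB5.

0xB5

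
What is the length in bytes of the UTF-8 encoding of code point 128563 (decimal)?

U+1F633 = 0x1F633. UTF-8 uses 1 byte below 0x80, 2 below 0x800, 3 below 0x10000, 4 up to 0x10FFFF. 0x1F633 is in U+10000–U+10FFFF → 4 bytes.

4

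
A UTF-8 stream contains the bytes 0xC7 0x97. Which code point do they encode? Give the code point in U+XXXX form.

U+01D7

Leading byte 0xC7 = 11000111 matches 110xxxxx → 2-byte sequence.
Byte 1: 0xC7 = 11000111, payload 00111 (5 bits).
Byte 2: 0x97 = 10010111 (10xxxxxx ✓), payload 010111.
Concatenate: 00111010111 = 0x1D7 (11 bits → U+01D7).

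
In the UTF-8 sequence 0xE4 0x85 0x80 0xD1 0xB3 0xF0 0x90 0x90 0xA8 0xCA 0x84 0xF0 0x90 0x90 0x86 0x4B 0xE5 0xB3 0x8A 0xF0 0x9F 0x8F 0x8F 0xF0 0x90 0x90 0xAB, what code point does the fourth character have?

Offset 0: leading byte 0xE4 = 11100100 → 3-byte char #1 = E4 85 80.
Offset 3: leading byte 0xD1 = 11010001 → 2-byte char #2 = D1 B3.
Offset 5: leading byte 0xF0 = 11110000 → 4-byte char #3 = F0 90 90 A8.
Offset 9: leading byte 0xCA = 11001010 → 2-byte char #4 = CA 84.
Leading byte 0xCA = 11001010 matches 110xxxxx → 2-byte sequence.
Byte 1: 0xCA = 11001010, payload 01010 (5 bits).
Byte 2: 0x84 = 10000100 (10xxxxxx ✓), payload 000100.
Concatenate: 01010000100 = 0x284 (11 bits → U+0284).

U+0284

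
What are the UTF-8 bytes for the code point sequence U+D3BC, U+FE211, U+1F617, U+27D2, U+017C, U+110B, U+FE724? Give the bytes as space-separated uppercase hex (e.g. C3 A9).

U+D3BC: 3-byte form → ED 8E BC.
U+FE211: 4-byte form → F3 BE 88 91.
U+1F617: 4-byte form → F0 9F 98 97.
U+27D2: 3-byte form → E2 9F 92.
U+017C: 2-byte form → C5 BC.
U+110B: 3-byte form → E1 84 8B.
U+FE724: 4-byte form → F3 BE 9C A4.
Concatenated (23 bytes): ED 8E BC F3 BE 88 91 F0 9F 98 97 E2 9F 92 C5 BC E1 84 8B F3 BE 9C A4.

ED 8E BC F3 BE 88 91 F0 9F 98 97 E2 9F 92 C5 BC E1 84 8B F3 BE 9C A4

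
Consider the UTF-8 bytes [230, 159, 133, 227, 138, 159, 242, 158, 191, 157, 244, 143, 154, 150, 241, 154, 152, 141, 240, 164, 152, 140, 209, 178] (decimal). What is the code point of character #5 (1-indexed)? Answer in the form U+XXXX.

Offset 0: leading byte 0xE6 = 11100110 → 3-byte char #1 = E6 9F 85.
Offset 3: leading byte 0xE3 = 11100011 → 3-byte char #2 = E3 8A 9F.
Offset 6: leading byte 0xF2 = 11110010 → 4-byte char #3 = F2 9E BF 9D.
Offset 10: leading byte 0xF4 = 11110100 → 4-byte char #4 = F4 8F 9A 96.
Offset 14: leading byte 0xF1 = 11110001 → 4-byte char #5 = F1 9A 98 8D.
Leading byte 0xF1 = 11110001 matches 11110xxx → 4-byte sequence.
Byte 1: 0xF1 = 11110001, payload 001 (3 bits).
Byte 2: 0x9A = 10011010 (10xxxxxx ✓), payload 011010.
Byte 3: 0x98 = 10011000 (10xxxxxx ✓), payload 011000.
Byte 4: 0x8D = 10001101 (10xxxxxx ✓), payload 001101.
Concatenate: 001011010011000001101 = 0x5A60D (21 bits → U+5A60D).

U+5A60D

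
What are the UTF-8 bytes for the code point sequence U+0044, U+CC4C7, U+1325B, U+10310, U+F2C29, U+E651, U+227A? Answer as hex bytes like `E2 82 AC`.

44 F3 8C 93 87 F0 93 89 9B F0 90 8C 90 F3 B2 B0 A9 EE 99 91 E2 89 BA

U+0044: 1-byte form → 44.
U+CC4C7: 4-byte form → F3 8C 93 87.
U+1325B: 4-byte form → F0 93 89 9B.
U+10310: 4-byte form → F0 90 8C 90.
U+F2C29: 4-byte form → F3 B2 B0 A9.
U+E651: 3-byte form → EE 99 91.
U+227A: 3-byte form → E2 89 BA.
Concatenated (23 bytes): 44 F3 8C 93 87 F0 93 89 9B F0 90 8C 90 F3 B2 B0 A9 EE 99 91 E2 89 BA.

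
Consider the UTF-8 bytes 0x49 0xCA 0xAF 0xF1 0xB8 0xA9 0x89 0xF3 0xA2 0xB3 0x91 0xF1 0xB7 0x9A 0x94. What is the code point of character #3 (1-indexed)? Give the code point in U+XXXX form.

U+78A49

Offset 0: leading byte 0x49 = 01001001 → 1-byte char #1 = 49.
Offset 1: leading byte 0xCA = 11001010 → 2-byte char #2 = CA AF.
Offset 3: leading byte 0xF1 = 11110001 → 4-byte char #3 = F1 B8 A9 89.
Leading byte 0xF1 = 11110001 matches 11110xxx → 4-byte sequence.
Byte 1: 0xF1 = 11110001, payload 001 (3 bits).
Byte 2: 0xB8 = 10111000 (10xxxxxx ✓), payload 111000.
Byte 3: 0xA9 = 10101001 (10xxxxxx ✓), payload 101001.
Byte 4: 0x89 = 10001001 (10xxxxxx ✓), payload 001001.
Concatenate: 001111000101001001001 = 0x78A49 (21 bits → U+78A49).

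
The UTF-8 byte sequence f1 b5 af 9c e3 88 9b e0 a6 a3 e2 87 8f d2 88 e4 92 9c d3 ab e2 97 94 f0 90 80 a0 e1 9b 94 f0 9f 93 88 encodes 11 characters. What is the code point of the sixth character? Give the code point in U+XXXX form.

Offset 0: leading byte 0xF1 = 11110001 → 4-byte char #1 = F1 B5 AF 9C.
Offset 4: leading byte 0xE3 = 11100011 → 3-byte char #2 = E3 88 9B.
Offset 7: leading byte 0xE0 = 11100000 → 3-byte char #3 = E0 A6 A3.
Offset 10: leading byte 0xE2 = 11100010 → 3-byte char #4 = E2 87 8F.
Offset 13: leading byte 0xD2 = 11010010 → 2-byte char #5 = D2 88.
Offset 15: leading byte 0xE4 = 11100100 → 3-byte char #6 = E4 92 9C.
Leading byte 0xE4 = 11100100 matches 1110xxxx → 3-byte sequence.
Byte 1: 0xE4 = 11100100, payload 0100 (4 bits).
Byte 2: 0x92 = 10010010 (10xxxxxx ✓), payload 010010.
Byte 3: 0x9C = 10011100 (10xxxxxx ✓), payload 011100.
Concatenate: 0100010010011100 = 0x449C (16 bits → U+449C).

U+449C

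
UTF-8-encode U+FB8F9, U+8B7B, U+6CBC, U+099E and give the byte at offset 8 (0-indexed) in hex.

0xB2

U+FB8F9 → 4-byte form F3 BB A3 B9 at offsets 0–3.
U+8B7B → 3-byte form E8 AD BB at offsets 4–6.
U+6CBC → 3-byte form E6 B2 BC at offsets 7–9.
Offset 8 falls in char 3's range; it's byte 2 of E6 B2 BC = 0xB2.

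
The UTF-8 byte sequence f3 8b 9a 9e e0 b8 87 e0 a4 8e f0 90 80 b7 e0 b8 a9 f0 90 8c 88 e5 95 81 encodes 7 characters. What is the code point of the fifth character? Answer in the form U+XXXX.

Offset 0: leading byte 0xF3 = 11110011 → 4-byte char #1 = F3 8B 9A 9E.
Offset 4: leading byte 0xE0 = 11100000 → 3-byte char #2 = E0 B8 87.
Offset 7: leading byte 0xE0 = 11100000 → 3-byte char #3 = E0 A4 8E.
Offset 10: leading byte 0xF0 = 11110000 → 4-byte char #4 = F0 90 80 B7.
Offset 14: leading byte 0xE0 = 11100000 → 3-byte char #5 = E0 B8 A9.
Leading byte 0xE0 = 11100000 matches 1110xxxx → 3-byte sequence.
Byte 1: 0xE0 = 11100000, payload 0000 (4 bits).
Byte 2: 0xB8 = 10111000 (10xxxxxx ✓), payload 111000.
Byte 3: 0xA9 = 10101001 (10xxxxxx ✓), payload 101001.
Concatenate: 0000111000101001 = 0xE29 (16 bits → U+0E29).

U+0E29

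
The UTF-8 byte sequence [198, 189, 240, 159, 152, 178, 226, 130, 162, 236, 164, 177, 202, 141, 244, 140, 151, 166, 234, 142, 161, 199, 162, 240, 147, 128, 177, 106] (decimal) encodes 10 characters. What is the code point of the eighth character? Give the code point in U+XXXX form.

U+01E2

Offset 0: leading byte 0xC6 = 11000110 → 2-byte char #1 = C6 BD.
Offset 2: leading byte 0xF0 = 11110000 → 4-byte char #2 = F0 9F 98 B2.
Offset 6: leading byte 0xE2 = 11100010 → 3-byte char #3 = E2 82 A2.
Offset 9: leading byte 0xEC = 11101100 → 3-byte char #4 = EC A4 B1.
Offset 12: leading byte 0xCA = 11001010 → 2-byte char #5 = CA 8D.
Offset 14: leading byte 0xF4 = 11110100 → 4-byte char #6 = F4 8C 97 A6.
Offset 18: leading byte 0xEA = 11101010 → 3-byte char #7 = EA 8E A1.
Offset 21: leading byte 0xC7 = 11000111 → 2-byte char #8 = C7 A2.
Leading byte 0xC7 = 11000111 matches 110xxxxx → 2-byte sequence.
Byte 1: 0xC7 = 11000111, payload 00111 (5 bits).
Byte 2: 0xA2 = 10100010 (10xxxxxx ✓), payload 100010.
Concatenate: 00111100010 = 0x1E2 (11 bits → U+01E2).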